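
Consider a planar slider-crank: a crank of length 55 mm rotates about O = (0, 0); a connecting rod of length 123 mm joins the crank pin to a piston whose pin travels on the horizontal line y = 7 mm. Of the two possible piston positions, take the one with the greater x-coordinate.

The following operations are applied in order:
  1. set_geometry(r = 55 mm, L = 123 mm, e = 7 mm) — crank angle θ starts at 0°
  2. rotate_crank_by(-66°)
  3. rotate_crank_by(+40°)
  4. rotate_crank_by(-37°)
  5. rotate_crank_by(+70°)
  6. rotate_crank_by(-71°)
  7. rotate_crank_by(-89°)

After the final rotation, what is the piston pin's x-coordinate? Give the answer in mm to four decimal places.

69.7673

set_geometry: r = 55 mm, L = 123 mm, e = 7 mm; θ ← 0°
rotate_crank_by(-66°): θ ← 0° -66° = -66°
rotate_crank_by(+40°): θ ← -66° +40° = -26°
rotate_crank_by(-37°): θ ← -26° -37° = -63°
rotate_crank_by(+70°): θ ← -63° +70° = 7°
rotate_crank_by(-71°): θ ← 7° -71° = -64°
rotate_crank_by(-89°): θ ← -64° -89° = -153°
crank pin P = (r cos θ, r sin θ) = (-49.005359, -24.969477)
h = r sin θ − e = -24.969477 − 7 = -31.969477
x = r cos θ + √(L² − h²) = -49.005359 + √(15129.0 − 1022.0475) = -49.005359 + 118.772693 = 69.767334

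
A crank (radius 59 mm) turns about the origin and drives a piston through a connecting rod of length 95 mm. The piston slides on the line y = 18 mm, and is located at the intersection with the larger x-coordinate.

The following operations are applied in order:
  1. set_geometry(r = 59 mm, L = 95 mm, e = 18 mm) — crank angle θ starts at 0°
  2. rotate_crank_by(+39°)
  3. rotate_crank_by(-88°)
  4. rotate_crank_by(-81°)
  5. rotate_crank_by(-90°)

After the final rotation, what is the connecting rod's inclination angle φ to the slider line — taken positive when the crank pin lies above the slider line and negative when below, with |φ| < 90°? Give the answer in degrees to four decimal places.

set_geometry: r = 59 mm, L = 95 mm, e = 18 mm; θ ← 0°
rotate_crank_by(+39°): θ ← 0° +39° = 39°
rotate_crank_by(-88°): θ ← 39° -88° = -49°
rotate_crank_by(-81°): θ ← -49° -81° = -130°
rotate_crank_by(-90°): θ ← -130° -90° = -220°
crank pin P = (r cos θ, r sin θ) = (-45.196622, 37.924469)
h = r sin θ − e = 37.924469 − 18 = 19.924469
sin φ = h / L = 19.924469 / 95 = 0.20973125
φ = arcsin(0.20973125) = 12.106603°

12.1066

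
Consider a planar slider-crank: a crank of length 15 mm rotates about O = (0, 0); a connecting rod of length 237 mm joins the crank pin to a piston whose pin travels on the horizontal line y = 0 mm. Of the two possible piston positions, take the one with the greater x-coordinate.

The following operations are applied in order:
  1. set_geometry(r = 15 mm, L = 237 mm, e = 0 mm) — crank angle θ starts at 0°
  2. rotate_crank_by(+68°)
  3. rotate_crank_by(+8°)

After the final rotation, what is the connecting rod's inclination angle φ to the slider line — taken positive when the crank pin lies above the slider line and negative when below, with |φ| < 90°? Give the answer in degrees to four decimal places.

set_geometry: r = 15 mm, L = 237 mm, e = 0 mm; θ ← 0°
rotate_crank_by(+68°): θ ← 0° +68° = 68°
rotate_crank_by(+8°): θ ← 68° +8° = 76°
crank pin P = (r cos θ, r sin θ) = (3.628828, 14.554436)
h = r sin θ − e = 14.554436 − 0 = 14.554436
sin φ = h / L = 14.554436 / 237 = 0.06141112
φ = arcsin(0.06141112) = 3.520813°

3.5208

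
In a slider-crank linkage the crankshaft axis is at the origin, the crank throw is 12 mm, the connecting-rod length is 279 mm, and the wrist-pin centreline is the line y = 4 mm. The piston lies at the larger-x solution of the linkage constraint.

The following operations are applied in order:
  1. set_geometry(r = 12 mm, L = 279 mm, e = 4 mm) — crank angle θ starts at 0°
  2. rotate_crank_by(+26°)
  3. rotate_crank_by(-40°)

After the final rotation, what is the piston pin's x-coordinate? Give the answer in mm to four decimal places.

set_geometry: r = 12 mm, L = 279 mm, e = 4 mm; θ ← 0°
rotate_crank_by(+26°): θ ← 0° +26° = 26°
rotate_crank_by(-40°): θ ← 26° -40° = -14°
crank pin P = (r cos θ, r sin θ) = (11.643549, -2.903063)
h = r sin θ − e = -2.903063 − 4 = -6.903063
x = r cos θ + √(L² − h²) = 11.643549 + √(77841.0 − 47.6523) = 11.643549 + 278.914589 = 290.558137

290.5581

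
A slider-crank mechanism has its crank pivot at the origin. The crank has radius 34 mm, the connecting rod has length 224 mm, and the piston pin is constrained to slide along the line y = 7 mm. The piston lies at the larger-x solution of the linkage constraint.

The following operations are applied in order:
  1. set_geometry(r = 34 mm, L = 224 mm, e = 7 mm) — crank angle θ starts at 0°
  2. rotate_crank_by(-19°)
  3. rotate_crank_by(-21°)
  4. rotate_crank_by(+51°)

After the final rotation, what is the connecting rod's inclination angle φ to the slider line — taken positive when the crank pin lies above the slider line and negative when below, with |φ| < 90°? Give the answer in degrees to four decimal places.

set_geometry: r = 34 mm, L = 224 mm, e = 7 mm; θ ← 0°
rotate_crank_by(-19°): θ ← 0° -19° = -19°
rotate_crank_by(-21°): θ ← -19° -21° = -40°
rotate_crank_by(+51°): θ ← -40° +51° = 11°
crank pin P = (r cos θ, r sin θ) = (33.375324, 6.487506)
h = r sin θ − e = 6.487506 − 7 = -0.512494
sin φ = h / L = -0.512494 / 224 = -0.00228792
φ = arcsin(-0.00228792) = -0.131088°

-0.1311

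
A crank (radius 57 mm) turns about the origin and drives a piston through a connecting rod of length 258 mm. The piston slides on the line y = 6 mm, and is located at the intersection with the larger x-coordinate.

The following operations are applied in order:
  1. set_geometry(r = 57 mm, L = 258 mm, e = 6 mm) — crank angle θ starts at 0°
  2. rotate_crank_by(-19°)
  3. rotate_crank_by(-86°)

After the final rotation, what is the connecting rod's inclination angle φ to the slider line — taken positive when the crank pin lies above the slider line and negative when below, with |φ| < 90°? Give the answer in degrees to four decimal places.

-13.6894

set_geometry: r = 57 mm, L = 258 mm, e = 6 mm; θ ← 0°
rotate_crank_by(-19°): θ ← 0° -19° = -19°
rotate_crank_by(-86°): θ ← -19° -86° = -105°
crank pin P = (r cos θ, r sin θ) = (-14.752686, -55.057772)
h = r sin θ − e = -55.057772 − 6 = -61.057772
sin φ = h / L = -61.057772 / 258 = -0.23665803
φ = arcsin(-0.23665803) = -13.689378°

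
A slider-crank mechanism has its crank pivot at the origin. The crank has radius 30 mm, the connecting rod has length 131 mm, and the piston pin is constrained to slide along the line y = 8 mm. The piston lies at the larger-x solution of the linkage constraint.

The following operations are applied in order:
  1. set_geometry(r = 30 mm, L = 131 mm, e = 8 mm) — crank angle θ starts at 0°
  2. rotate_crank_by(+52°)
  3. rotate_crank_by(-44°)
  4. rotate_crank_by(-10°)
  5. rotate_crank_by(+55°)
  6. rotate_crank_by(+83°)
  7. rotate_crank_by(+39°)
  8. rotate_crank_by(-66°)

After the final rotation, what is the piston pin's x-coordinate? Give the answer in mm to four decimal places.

set_geometry: r = 30 mm, L = 131 mm, e = 8 mm; θ ← 0°
rotate_crank_by(+52°): θ ← 0° +52° = 52°
rotate_crank_by(-44°): θ ← 52° -44° = 8°
rotate_crank_by(-10°): θ ← 8° -10° = -2°
rotate_crank_by(+55°): θ ← -2° +55° = 53°
rotate_crank_by(+83°): θ ← 53° +83° = 136°
rotate_crank_by(+39°): θ ← 136° +39° = 175°
rotate_crank_by(-66°): θ ← 175° -66° = 109°
crank pin P = (r cos θ, r sin θ) = (-9.767045, 28.365557)
h = r sin θ − e = 28.365557 − 8 = 20.365557
x = r cos θ + √(L² − h²) = -9.767045 + √(17161.0 − 414.7559) = -9.767045 + 129.407280 = 119.640235

119.6402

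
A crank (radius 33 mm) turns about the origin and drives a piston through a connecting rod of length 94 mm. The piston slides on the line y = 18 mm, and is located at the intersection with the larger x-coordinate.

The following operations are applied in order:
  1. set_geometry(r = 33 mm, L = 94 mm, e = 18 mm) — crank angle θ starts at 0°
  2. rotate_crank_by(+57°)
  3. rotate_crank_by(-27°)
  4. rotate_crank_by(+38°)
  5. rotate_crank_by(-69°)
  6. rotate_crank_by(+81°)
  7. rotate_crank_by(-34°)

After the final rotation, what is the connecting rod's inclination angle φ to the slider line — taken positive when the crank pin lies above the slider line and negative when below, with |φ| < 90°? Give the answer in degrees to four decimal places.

set_geometry: r = 33 mm, L = 94 mm, e = 18 mm; θ ← 0°
rotate_crank_by(+57°): θ ← 0° +57° = 57°
rotate_crank_by(-27°): θ ← 57° -27° = 30°
rotate_crank_by(+38°): θ ← 30° +38° = 68°
rotate_crank_by(-69°): θ ← 68° -69° = -1°
rotate_crank_by(+81°): θ ← -1° +81° = 80°
rotate_crank_by(-34°): θ ← 80° -34° = 46°
crank pin P = (r cos θ, r sin θ) = (22.923726, 23.738213)
h = r sin θ − e = 23.738213 − 18 = 5.738213
sin φ = h / L = 5.738213 / 94 = 0.06104482
φ = arcsin(0.06104482) = 3.499787°

3.4998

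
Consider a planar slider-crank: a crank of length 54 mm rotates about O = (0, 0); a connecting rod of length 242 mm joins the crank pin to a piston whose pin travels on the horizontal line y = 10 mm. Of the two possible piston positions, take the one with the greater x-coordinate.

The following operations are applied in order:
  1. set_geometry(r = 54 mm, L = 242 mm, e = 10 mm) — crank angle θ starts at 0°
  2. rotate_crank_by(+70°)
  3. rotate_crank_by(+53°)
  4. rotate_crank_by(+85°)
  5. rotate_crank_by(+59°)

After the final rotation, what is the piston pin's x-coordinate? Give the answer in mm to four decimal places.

set_geometry: r = 54 mm, L = 242 mm, e = 10 mm; θ ← 0°
rotate_crank_by(+70°): θ ← 0° +70° = 70°
rotate_crank_by(+53°): θ ← 70° +53° = 123°
rotate_crank_by(+85°): θ ← 123° +85° = 208°
rotate_crank_by(+59°): θ ← 208° +59° = 267°
crank pin P = (r cos θ, r sin θ) = (-2.826142, -53.925995)
h = r sin θ − e = -53.925995 − 10 = -63.925995
x = r cos θ + √(L² − h²) = -2.826142 + √(58564.0 − 4086.5328) = -2.826142 + 233.404086 = 230.577944

230.5779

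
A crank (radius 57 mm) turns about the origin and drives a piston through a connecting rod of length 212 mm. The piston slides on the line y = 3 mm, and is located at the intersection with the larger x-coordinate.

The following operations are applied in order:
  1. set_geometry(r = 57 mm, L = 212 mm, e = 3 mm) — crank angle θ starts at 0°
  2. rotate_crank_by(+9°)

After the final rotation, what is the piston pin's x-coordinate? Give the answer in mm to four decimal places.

268.2157

set_geometry: r = 57 mm, L = 212 mm, e = 3 mm; θ ← 0°
rotate_crank_by(+9°): θ ← 0° +9° = 9°
crank pin P = (r cos θ, r sin θ) = (56.298235, 8.916765)
h = r sin θ − e = 8.916765 − 3 = 5.916765
x = r cos θ + √(L² − h²) = 56.298235 + √(44944.0 − 35.0081) = 56.298235 + 211.917418 = 268.215653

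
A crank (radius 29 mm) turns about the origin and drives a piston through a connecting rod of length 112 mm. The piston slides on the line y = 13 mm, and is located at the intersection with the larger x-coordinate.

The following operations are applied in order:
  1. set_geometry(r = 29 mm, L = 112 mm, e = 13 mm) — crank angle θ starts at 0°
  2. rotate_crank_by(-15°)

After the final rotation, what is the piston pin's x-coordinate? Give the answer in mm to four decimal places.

set_geometry: r = 29 mm, L = 112 mm, e = 13 mm; θ ← 0°
rotate_crank_by(-15°): θ ← 0° -15° = -15°
crank pin P = (r cos θ, r sin θ) = (28.011849, -7.505752)
h = r sin θ − e = -7.505752 − 13 = -20.505752
x = r cos θ + √(L² − h²) = 28.011849 + √(12544.0 − 420.4859) = 28.011849 + 110.106830 = 138.118679

138.1187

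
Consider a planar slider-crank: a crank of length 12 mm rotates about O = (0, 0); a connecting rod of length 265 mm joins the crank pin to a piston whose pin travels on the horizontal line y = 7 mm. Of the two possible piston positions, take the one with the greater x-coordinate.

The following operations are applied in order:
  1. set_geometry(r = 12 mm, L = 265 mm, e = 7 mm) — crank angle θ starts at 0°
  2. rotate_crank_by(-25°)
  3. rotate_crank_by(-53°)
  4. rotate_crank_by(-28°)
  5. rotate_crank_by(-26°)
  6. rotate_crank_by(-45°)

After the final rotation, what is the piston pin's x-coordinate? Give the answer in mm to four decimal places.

252.9066

set_geometry: r = 12 mm, L = 265 mm, e = 7 mm; θ ← 0°
rotate_crank_by(-25°): θ ← 0° -25° = -25°
rotate_crank_by(-53°): θ ← -25° -53° = -78°
rotate_crank_by(-28°): θ ← -78° -28° = -106°
rotate_crank_by(-26°): θ ← -106° -26° = -132°
rotate_crank_by(-45°): θ ← -132° -45° = -177°
crank pin P = (r cos θ, r sin θ) = (-11.983554, -0.628031)
h = r sin θ − e = -0.628031 − 7 = -7.628031
x = r cos θ + √(L² − h²) = -11.983554 + √(70225.0 − 58.1869) = -11.983554 + 264.890191 = 252.906636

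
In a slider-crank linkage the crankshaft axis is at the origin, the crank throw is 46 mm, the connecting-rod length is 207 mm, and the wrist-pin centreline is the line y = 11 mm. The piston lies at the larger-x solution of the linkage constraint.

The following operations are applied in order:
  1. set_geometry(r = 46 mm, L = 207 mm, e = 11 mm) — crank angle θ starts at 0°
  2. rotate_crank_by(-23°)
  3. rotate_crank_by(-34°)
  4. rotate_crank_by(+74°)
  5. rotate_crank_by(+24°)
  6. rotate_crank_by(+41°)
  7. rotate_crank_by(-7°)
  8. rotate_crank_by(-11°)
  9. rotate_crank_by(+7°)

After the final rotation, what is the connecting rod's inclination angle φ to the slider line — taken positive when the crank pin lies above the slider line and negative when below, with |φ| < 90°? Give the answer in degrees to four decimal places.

9.0314

set_geometry: r = 46 mm, L = 207 mm, e = 11 mm; θ ← 0°
rotate_crank_by(-23°): θ ← 0° -23° = -23°
rotate_crank_by(-34°): θ ← -23° -34° = -57°
rotate_crank_by(+74°): θ ← -57° +74° = 17°
rotate_crank_by(+24°): θ ← 17° +24° = 41°
rotate_crank_by(+41°): θ ← 41° +41° = 82°
rotate_crank_by(-7°): θ ← 82° -7° = 75°
rotate_crank_by(-11°): θ ← 75° -11° = 64°
rotate_crank_by(+7°): θ ← 64° +7° = 71°
crank pin P = (r cos θ, r sin θ) = (14.976135, 43.493854)
h = r sin θ − e = 43.493854 − 11 = 32.493854
sin φ = h / L = 32.493854 / 207 = 0.15697514
φ = arcsin(0.15697514) = 9.031366°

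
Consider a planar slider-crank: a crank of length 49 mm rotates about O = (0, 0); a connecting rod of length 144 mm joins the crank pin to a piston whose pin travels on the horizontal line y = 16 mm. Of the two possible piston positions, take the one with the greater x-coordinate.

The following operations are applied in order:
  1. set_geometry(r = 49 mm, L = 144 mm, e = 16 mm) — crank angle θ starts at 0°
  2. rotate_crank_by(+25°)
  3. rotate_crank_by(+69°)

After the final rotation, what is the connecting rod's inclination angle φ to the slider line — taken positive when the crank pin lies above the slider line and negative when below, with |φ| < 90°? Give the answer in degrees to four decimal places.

set_geometry: r = 49 mm, L = 144 mm, e = 16 mm; θ ← 0°
rotate_crank_by(+25°): θ ← 0° +25° = 25°
rotate_crank_by(+69°): θ ← 25° +69° = 94°
crank pin P = (r cos θ, r sin θ) = (-3.418067, 48.880638)
h = r sin θ − e = 48.880638 − 16 = 32.880638
sin φ = h / L = 32.880638 / 144 = 0.22833777
φ = arcsin(0.22833777) = 13.199229°

13.1992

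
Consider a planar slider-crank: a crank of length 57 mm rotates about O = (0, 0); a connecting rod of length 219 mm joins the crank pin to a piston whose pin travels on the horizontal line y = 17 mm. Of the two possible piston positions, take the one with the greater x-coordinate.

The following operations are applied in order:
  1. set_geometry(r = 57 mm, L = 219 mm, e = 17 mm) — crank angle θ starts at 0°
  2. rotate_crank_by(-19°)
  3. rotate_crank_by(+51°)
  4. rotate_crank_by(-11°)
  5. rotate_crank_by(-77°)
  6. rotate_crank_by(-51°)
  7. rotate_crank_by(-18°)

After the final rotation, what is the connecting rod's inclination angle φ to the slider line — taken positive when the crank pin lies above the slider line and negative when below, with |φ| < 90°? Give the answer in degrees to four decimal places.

set_geometry: r = 57 mm, L = 219 mm, e = 17 mm; θ ← 0°
rotate_crank_by(-19°): θ ← 0° -19° = -19°
rotate_crank_by(+51°): θ ← -19° +51° = 32°
rotate_crank_by(-11°): θ ← 32° -11° = 21°
rotate_crank_by(-77°): θ ← 21° -77° = -56°
rotate_crank_by(-51°): θ ← -56° -51° = -107°
rotate_crank_by(-18°): θ ← -107° -18° = -125°
crank pin P = (r cos θ, r sin θ) = (-32.693857, -46.691667)
h = r sin θ − e = -46.691667 − 17 = -63.691667
sin φ = h / L = -63.691667 / 219 = -0.29082953
φ = arcsin(-0.29082953) = -16.907625°

-16.9076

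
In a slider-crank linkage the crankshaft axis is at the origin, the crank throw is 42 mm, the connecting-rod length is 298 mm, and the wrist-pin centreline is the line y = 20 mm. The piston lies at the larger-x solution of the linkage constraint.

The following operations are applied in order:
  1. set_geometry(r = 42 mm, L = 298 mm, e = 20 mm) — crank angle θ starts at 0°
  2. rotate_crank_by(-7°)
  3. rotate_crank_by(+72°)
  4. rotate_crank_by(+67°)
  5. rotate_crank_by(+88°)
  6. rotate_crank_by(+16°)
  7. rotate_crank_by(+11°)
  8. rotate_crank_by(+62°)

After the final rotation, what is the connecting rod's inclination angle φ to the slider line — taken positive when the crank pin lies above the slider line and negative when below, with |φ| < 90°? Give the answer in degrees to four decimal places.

-10.1744

set_geometry: r = 42 mm, L = 298 mm, e = 20 mm; θ ← 0°
rotate_crank_by(-7°): θ ← 0° -7° = -7°
rotate_crank_by(+72°): θ ← -7° +72° = 65°
rotate_crank_by(+67°): θ ← 65° +67° = 132°
rotate_crank_by(+88°): θ ← 132° +88° = 220°
rotate_crank_by(+16°): θ ← 220° +16° = 236°
rotate_crank_by(+11°): θ ← 236° +11° = 247°
rotate_crank_by(+62°): θ ← 247° +62° = 309°
crank pin P = (r cos θ, r sin θ) = (26.431456, -32.640130)
h = r sin θ − e = -32.640130 − 20 = -52.640130
sin φ = h / L = -52.640130 / 298 = -0.17664473
φ = arcsin(-0.17664473) = -10.174386°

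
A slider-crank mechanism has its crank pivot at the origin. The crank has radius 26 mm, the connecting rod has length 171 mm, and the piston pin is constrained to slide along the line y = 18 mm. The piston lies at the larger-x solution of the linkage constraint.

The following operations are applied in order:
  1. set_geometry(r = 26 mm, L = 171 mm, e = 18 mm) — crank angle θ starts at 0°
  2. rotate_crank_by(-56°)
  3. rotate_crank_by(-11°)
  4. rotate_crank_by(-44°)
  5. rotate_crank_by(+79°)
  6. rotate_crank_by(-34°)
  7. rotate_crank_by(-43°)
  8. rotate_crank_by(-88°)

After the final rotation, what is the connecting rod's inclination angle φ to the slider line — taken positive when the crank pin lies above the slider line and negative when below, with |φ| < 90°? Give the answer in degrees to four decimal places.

set_geometry: r = 26 mm, L = 171 mm, e = 18 mm; θ ← 0°
rotate_crank_by(-56°): θ ← 0° -56° = -56°
rotate_crank_by(-11°): θ ← -56° -11° = -67°
rotate_crank_by(-44°): θ ← -67° -44° = -111°
rotate_crank_by(+79°): θ ← -111° +79° = -32°
rotate_crank_by(-34°): θ ← -32° -34° = -66°
rotate_crank_by(-43°): θ ← -66° -43° = -109°
rotate_crank_by(-88°): θ ← -109° -88° = -197°
crank pin P = (r cos θ, r sin θ) = (-24.863924, 7.601664)
h = r sin θ − e = 7.601664 − 18 = -10.398336
sin φ = h / L = -10.398336 / 171 = -0.06080898
φ = arcsin(-0.06080898) = -3.486249°

-3.4862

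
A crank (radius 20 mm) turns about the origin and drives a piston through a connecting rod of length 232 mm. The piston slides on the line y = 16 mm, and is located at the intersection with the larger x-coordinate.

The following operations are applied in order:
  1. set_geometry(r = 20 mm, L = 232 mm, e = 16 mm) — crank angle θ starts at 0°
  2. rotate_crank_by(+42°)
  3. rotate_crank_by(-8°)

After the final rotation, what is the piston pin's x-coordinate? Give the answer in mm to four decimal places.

248.5308

set_geometry: r = 20 mm, L = 232 mm, e = 16 mm; θ ← 0°
rotate_crank_by(+42°): θ ← 0° +42° = 42°
rotate_crank_by(-8°): θ ← 42° -8° = 34°
crank pin P = (r cos θ, r sin θ) = (16.580751, 11.183858)
h = r sin θ − e = 11.183858 − 16 = -4.816142
x = r cos θ + √(L² − h²) = 16.580751 + √(53824.0 − 23.1952) = 16.580751 + 231.950005 = 248.530756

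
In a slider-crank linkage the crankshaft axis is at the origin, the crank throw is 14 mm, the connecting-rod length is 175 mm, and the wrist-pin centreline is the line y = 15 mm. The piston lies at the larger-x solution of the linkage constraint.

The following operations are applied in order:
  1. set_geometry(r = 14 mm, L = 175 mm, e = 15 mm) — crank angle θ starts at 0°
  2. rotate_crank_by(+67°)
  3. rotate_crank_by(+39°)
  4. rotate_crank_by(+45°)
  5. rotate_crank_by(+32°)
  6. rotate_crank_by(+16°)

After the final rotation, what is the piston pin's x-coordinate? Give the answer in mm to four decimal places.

set_geometry: r = 14 mm, L = 175 mm, e = 15 mm; θ ← 0°
rotate_crank_by(+67°): θ ← 0° +67° = 67°
rotate_crank_by(+39°): θ ← 67° +39° = 106°
rotate_crank_by(+45°): θ ← 106° +45° = 151°
rotate_crank_by(+32°): θ ← 151° +32° = 183°
rotate_crank_by(+16°): θ ← 183° +16° = 199°
crank pin P = (r cos θ, r sin θ) = (-13.237260, -4.557954)
h = r sin θ − e = -4.557954 − 15 = -19.557954
x = r cos θ + √(L² − h²) = -13.237260 + √(30625.0 − 382.5136) = -13.237260 + 173.903670 = 160.666410

160.6664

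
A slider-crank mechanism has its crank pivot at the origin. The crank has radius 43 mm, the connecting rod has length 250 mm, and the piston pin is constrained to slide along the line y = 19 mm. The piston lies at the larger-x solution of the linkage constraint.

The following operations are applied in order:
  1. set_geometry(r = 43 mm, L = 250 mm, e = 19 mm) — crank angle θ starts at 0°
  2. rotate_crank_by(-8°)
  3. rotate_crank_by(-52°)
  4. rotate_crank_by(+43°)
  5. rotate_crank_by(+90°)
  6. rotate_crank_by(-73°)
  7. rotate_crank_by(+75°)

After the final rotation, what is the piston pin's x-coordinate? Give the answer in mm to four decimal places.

set_geometry: r = 43 mm, L = 250 mm, e = 19 mm; θ ← 0°
rotate_crank_by(-8°): θ ← 0° -8° = -8°
rotate_crank_by(-52°): θ ← -8° -52° = -60°
rotate_crank_by(+43°): θ ← -60° +43° = -17°
rotate_crank_by(+90°): θ ← -17° +90° = 73°
rotate_crank_by(-73°): θ ← 73° -73° = 0°
rotate_crank_by(+75°): θ ← 0° +75° = 75°
crank pin P = (r cos θ, r sin θ) = (11.129219, 41.534811)
h = r sin θ − e = 41.534811 − 19 = 22.534811
x = r cos θ + √(L² − h²) = 11.129219 + √(62500.0 − 507.8177) = 11.129219 + 248.982293 = 260.111512

260.1115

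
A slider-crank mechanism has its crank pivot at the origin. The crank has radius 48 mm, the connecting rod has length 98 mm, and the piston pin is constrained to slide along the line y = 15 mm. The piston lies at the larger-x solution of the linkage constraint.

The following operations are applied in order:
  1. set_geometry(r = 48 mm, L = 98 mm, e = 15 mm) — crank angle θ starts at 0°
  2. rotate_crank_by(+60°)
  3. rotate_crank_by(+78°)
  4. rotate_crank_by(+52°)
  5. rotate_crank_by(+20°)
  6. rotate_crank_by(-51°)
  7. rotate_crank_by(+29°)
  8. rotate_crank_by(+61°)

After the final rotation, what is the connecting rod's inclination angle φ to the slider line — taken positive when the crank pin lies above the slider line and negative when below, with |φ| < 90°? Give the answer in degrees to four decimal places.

set_geometry: r = 48 mm, L = 98 mm, e = 15 mm; θ ← 0°
rotate_crank_by(+60°): θ ← 0° +60° = 60°
rotate_crank_by(+78°): θ ← 60° +78° = 138°
rotate_crank_by(+52°): θ ← 138° +52° = 190°
rotate_crank_by(+20°): θ ← 190° +20° = 210°
rotate_crank_by(-51°): θ ← 210° -51° = 159°
rotate_crank_by(+29°): θ ← 159° +29° = 188°
rotate_crank_by(+61°): θ ← 188° +61° = 249°
crank pin P = (r cos θ, r sin θ) = (-17.201662, -44.811860)
h = r sin θ − e = -44.811860 − 15 = -59.811860
sin φ = h / L = -59.811860 / 98 = -0.61032511
φ = arcsin(-0.61032511) = -37.613014°

-37.6130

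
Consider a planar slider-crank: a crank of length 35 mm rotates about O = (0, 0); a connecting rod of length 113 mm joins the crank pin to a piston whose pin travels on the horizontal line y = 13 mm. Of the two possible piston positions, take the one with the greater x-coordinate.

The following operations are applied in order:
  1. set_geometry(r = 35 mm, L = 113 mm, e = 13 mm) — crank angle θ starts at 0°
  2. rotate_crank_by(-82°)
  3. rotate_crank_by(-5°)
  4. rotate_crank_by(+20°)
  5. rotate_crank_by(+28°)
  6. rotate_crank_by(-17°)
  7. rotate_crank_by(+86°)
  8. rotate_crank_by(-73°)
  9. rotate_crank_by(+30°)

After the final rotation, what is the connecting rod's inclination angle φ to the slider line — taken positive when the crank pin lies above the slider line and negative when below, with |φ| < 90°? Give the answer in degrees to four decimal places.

-10.6448

set_geometry: r = 35 mm, L = 113 mm, e = 13 mm; θ ← 0°
rotate_crank_by(-82°): θ ← 0° -82° = -82°
rotate_crank_by(-5°): θ ← -82° -5° = -87°
rotate_crank_by(+20°): θ ← -87° +20° = -67°
rotate_crank_by(+28°): θ ← -67° +28° = -39°
rotate_crank_by(-17°): θ ← -39° -17° = -56°
rotate_crank_by(+86°): θ ← -56° +86° = 30°
rotate_crank_by(-73°): θ ← 30° -73° = -43°
rotate_crank_by(+30°): θ ← -43° +30° = -13°
crank pin P = (r cos θ, r sin θ) = (34.102952, -7.873287)
h = r sin θ − e = -7.873287 − 13 = -20.873287
sin φ = h / L = -20.873287 / 113 = -0.18471935
φ = arcsin(-0.18471935) = -10.644771°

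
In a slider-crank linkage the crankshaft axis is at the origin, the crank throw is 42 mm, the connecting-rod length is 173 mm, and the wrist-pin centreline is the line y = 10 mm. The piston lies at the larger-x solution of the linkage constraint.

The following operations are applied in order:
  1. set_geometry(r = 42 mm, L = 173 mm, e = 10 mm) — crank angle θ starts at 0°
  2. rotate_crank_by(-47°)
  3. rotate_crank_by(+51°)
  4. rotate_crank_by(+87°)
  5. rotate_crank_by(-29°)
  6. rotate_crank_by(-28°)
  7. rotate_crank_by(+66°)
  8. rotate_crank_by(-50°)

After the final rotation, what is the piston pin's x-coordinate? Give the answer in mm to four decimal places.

set_geometry: r = 42 mm, L = 173 mm, e = 10 mm; θ ← 0°
rotate_crank_by(-47°): θ ← 0° -47° = -47°
rotate_crank_by(+51°): θ ← -47° +51° = 4°
rotate_crank_by(+87°): θ ← 4° +87° = 91°
rotate_crank_by(-29°): θ ← 91° -29° = 62°
rotate_crank_by(-28°): θ ← 62° -28° = 34°
rotate_crank_by(+66°): θ ← 34° +66° = 100°
rotate_crank_by(-50°): θ ← 100° -50° = 50°
crank pin P = (r cos θ, r sin θ) = (26.997080, 32.173867)
h = r sin θ − e = 32.173867 − 10 = 22.173867
x = r cos θ + √(L² − h²) = 26.997080 + √(29929.0 − 491.6804) = 26.997080 + 171.573074 = 198.570153

198.5702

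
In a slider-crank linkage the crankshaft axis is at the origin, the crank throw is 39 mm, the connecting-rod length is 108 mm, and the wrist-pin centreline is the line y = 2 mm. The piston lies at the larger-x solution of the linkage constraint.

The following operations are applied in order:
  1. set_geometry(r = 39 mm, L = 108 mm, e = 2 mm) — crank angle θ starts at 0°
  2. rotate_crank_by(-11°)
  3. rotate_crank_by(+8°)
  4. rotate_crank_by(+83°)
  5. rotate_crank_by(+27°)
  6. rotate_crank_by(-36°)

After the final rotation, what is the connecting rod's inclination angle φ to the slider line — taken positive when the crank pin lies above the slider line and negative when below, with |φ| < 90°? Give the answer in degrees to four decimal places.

18.8395

set_geometry: r = 39 mm, L = 108 mm, e = 2 mm; θ ← 0°
rotate_crank_by(-11°): θ ← 0° -11° = -11°
rotate_crank_by(+8°): θ ← -11° +8° = -3°
rotate_crank_by(+83°): θ ← -3° +83° = 80°
rotate_crank_by(+27°): θ ← 80° +27° = 107°
rotate_crank_by(-36°): θ ← 107° -36° = 71°
crank pin P = (r cos θ, r sin θ) = (12.697158, 36.875224)
h = r sin θ − e = 36.875224 − 2 = 34.875224
sin φ = h / L = 34.875224 / 108 = 0.32291874
φ = arcsin(0.32291874) = 18.839530°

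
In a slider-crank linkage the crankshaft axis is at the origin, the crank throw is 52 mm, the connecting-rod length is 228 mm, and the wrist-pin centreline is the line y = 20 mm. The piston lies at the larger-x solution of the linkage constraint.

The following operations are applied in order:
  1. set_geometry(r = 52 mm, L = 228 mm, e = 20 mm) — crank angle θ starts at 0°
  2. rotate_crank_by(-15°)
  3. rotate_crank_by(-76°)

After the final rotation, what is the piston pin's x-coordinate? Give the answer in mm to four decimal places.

215.4282

set_geometry: r = 52 mm, L = 228 mm, e = 20 mm; θ ← 0°
rotate_crank_by(-15°): θ ← 0° -15° = -15°
rotate_crank_by(-76°): θ ← -15° -76° = -91°
crank pin P = (r cos θ, r sin θ) = (-0.907525, -51.992080)
h = r sin θ − e = -51.992080 − 20 = -71.992080
x = r cos θ + √(L² − h²) = -0.907525 + √(51984.0 − 5182.8596) = -0.907525 + 216.335712 = 215.428187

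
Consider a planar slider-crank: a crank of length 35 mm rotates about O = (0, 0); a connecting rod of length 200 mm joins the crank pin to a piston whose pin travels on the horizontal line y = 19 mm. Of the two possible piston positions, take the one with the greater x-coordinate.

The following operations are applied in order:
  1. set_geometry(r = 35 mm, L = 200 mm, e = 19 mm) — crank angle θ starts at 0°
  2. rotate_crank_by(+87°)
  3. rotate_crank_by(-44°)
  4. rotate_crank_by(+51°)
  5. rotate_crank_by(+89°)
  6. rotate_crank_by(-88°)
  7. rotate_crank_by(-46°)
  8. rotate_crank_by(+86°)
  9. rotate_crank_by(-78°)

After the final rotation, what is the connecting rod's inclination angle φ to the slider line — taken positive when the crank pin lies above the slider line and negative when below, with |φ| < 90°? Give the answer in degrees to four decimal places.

set_geometry: r = 35 mm, L = 200 mm, e = 19 mm; θ ← 0°
rotate_crank_by(+87°): θ ← 0° +87° = 87°
rotate_crank_by(-44°): θ ← 87° -44° = 43°
rotate_crank_by(+51°): θ ← 43° +51° = 94°
rotate_crank_by(+89°): θ ← 94° +89° = 183°
rotate_crank_by(-88°): θ ← 183° -88° = 95°
rotate_crank_by(-46°): θ ← 95° -46° = 49°
rotate_crank_by(+86°): θ ← 49° +86° = 135°
rotate_crank_by(-78°): θ ← 135° -78° = 57°
crank pin P = (r cos θ, r sin θ) = (19.062366, 29.353470)
h = r sin θ − e = 29.353470 − 19 = 10.353470
sin φ = h / L = 10.353470 / 200 = 0.05176735
φ = arcsin(0.05176735) = 2.967377°

2.9674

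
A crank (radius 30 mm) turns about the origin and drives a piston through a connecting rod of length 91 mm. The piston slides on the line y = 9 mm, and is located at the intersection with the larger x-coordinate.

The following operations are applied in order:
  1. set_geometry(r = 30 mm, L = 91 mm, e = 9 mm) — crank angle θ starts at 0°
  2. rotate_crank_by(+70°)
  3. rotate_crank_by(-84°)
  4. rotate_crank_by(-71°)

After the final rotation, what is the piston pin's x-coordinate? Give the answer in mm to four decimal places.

set_geometry: r = 30 mm, L = 91 mm, e = 9 mm; θ ← 0°
rotate_crank_by(+70°): θ ← 0° +70° = 70°
rotate_crank_by(-84°): θ ← 70° -84° = -14°
rotate_crank_by(-71°): θ ← -14° -71° = -85°
crank pin P = (r cos θ, r sin θ) = (2.614672, -29.885841)
h = r sin θ − e = -29.885841 − 9 = -38.885841
x = r cos θ + √(L² − h²) = 2.614672 + √(8281.0 − 1512.1086) = 2.614672 + 82.273273 = 84.887945

84.8879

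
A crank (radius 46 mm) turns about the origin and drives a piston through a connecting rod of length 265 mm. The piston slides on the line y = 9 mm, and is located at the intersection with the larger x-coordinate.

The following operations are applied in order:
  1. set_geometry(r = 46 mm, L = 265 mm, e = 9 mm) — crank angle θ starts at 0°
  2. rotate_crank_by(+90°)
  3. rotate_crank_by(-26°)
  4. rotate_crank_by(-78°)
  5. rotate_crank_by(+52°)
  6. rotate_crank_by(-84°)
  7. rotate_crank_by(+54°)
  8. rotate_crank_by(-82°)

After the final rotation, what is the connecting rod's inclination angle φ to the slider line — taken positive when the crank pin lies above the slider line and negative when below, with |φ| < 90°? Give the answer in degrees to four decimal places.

-11.5851

set_geometry: r = 46 mm, L = 265 mm, e = 9 mm; θ ← 0°
rotate_crank_by(+90°): θ ← 0° +90° = 90°
rotate_crank_by(-26°): θ ← 90° -26° = 64°
rotate_crank_by(-78°): θ ← 64° -78° = -14°
rotate_crank_by(+52°): θ ← -14° +52° = 38°
rotate_crank_by(-84°): θ ← 38° -84° = -46°
rotate_crank_by(+54°): θ ← -46° +54° = 8°
rotate_crank_by(-82°): θ ← 8° -82° = -74°
crank pin P = (r cos θ, r sin θ) = (12.679318, -44.218038)
h = r sin θ − e = -44.218038 − 9 = -53.218038
sin φ = h / L = -53.218038 / 265 = -0.20082278
φ = arcsin(-0.20082278) = -11.585077°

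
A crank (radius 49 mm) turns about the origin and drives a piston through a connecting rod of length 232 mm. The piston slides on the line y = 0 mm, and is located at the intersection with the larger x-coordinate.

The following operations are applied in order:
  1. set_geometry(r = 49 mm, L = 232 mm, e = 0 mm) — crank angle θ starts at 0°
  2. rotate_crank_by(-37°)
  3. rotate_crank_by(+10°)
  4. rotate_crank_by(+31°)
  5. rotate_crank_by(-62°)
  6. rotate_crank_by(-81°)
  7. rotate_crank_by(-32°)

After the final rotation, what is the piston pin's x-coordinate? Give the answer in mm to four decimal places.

set_geometry: r = 49 mm, L = 232 mm, e = 0 mm; θ ← 0°
rotate_crank_by(-37°): θ ← 0° -37° = -37°
rotate_crank_by(+10°): θ ← -37° +10° = -27°
rotate_crank_by(+31°): θ ← -27° +31° = 4°
rotate_crank_by(-62°): θ ← 4° -62° = -58°
rotate_crank_by(-81°): θ ← -58° -81° = -139°
rotate_crank_by(-32°): θ ← -139° -32° = -171°
crank pin P = (r cos θ, r sin θ) = (-48.396729, -7.665289)
h = r sin θ − e = -7.665289 − 0 = -7.665289
x = r cos θ + √(L² − h²) = -48.396729 + √(53824.0 − 58.7567) = -48.396729 + 231.873335 = 183.476606

183.4766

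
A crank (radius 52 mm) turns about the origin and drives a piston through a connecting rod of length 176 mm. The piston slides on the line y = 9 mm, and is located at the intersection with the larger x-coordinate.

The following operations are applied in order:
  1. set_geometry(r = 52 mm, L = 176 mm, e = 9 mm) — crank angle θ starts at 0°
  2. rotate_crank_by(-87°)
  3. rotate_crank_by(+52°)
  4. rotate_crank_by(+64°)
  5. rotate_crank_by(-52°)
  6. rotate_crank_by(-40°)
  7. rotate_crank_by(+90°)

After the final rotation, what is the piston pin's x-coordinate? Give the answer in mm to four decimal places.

set_geometry: r = 52 mm, L = 176 mm, e = 9 mm; θ ← 0°
rotate_crank_by(-87°): θ ← 0° -87° = -87°
rotate_crank_by(+52°): θ ← -87° +52° = -35°
rotate_crank_by(+64°): θ ← -35° +64° = 29°
rotate_crank_by(-52°): θ ← 29° -52° = -23°
rotate_crank_by(-40°): θ ← -23° -40° = -63°
rotate_crank_by(+90°): θ ← -63° +90° = 27°
crank pin P = (r cos θ, r sin θ) = (46.332339, 23.607506)
h = r sin θ − e = 23.607506 − 9 = 14.607506
x = r cos θ + √(L² − h²) = 46.332339 + √(30976.0 − 213.3792) = 46.332339 + 175.392761 = 221.725101

221.7251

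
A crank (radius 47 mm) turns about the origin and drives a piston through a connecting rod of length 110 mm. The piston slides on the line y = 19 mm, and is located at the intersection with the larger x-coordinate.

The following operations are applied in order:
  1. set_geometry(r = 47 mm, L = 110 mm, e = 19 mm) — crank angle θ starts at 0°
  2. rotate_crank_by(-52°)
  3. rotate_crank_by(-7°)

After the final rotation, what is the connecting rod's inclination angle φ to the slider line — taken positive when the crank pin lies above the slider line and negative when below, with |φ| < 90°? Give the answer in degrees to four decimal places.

set_geometry: r = 47 mm, L = 110 mm, e = 19 mm; θ ← 0°
rotate_crank_by(-52°): θ ← 0° -52° = -52°
rotate_crank_by(-7°): θ ← -52° -7° = -59°
crank pin P = (r cos θ, r sin θ) = (24.206790, -40.286863)
h = r sin θ − e = -40.286863 − 19 = -59.286863
sin φ = h / L = -59.286863 / 110 = -0.53897148
φ = arcsin(-0.53897148) = -32.613651°

-32.6137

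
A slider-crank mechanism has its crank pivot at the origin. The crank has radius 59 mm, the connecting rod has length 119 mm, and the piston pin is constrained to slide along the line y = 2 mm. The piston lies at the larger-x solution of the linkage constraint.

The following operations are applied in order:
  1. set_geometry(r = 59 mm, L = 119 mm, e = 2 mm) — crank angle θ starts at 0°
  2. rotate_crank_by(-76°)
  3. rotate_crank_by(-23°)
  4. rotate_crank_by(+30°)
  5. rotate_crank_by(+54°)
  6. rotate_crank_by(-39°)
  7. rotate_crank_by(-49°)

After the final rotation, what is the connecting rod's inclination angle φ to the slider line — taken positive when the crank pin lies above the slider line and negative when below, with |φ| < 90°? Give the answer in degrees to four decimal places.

set_geometry: r = 59 mm, L = 119 mm, e = 2 mm; θ ← 0°
rotate_crank_by(-76°): θ ← 0° -76° = -76°
rotate_crank_by(-23°): θ ← -76° -23° = -99°
rotate_crank_by(+30°): θ ← -99° +30° = -69°
rotate_crank_by(+54°): θ ← -69° +54° = -15°
rotate_crank_by(-39°): θ ← -15° -39° = -54°
rotate_crank_by(-49°): θ ← -54° -49° = -103°
crank pin P = (r cos θ, r sin θ) = (-13.272112, -57.487834)
h = r sin θ − e = -57.487834 − 2 = -59.487834
sin φ = h / L = -59.487834 / 119 = -0.49989776
φ = arcsin(-0.49989776) = -29.993236°

-29.9932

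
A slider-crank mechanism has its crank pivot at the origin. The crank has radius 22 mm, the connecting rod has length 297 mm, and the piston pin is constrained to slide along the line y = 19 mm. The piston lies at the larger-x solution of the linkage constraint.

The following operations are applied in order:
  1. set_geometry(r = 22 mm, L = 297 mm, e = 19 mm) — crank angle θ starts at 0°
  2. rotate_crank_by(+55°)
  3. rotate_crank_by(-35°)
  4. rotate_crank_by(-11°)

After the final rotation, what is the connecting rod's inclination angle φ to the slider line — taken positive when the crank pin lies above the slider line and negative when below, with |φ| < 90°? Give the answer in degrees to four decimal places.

set_geometry: r = 22 mm, L = 297 mm, e = 19 mm; θ ← 0°
rotate_crank_by(+55°): θ ← 0° +55° = 55°
rotate_crank_by(-35°): θ ← 55° -35° = 20°
rotate_crank_by(-11°): θ ← 20° -11° = 9°
crank pin P = (r cos θ, r sin θ) = (21.729143, 3.441558)
h = r sin θ − e = 3.441558 − 19 = -15.558442
sin φ = h / L = -15.558442 / 297 = -0.05238533
φ = arcsin(-0.05238533) = -3.002833°

-3.0028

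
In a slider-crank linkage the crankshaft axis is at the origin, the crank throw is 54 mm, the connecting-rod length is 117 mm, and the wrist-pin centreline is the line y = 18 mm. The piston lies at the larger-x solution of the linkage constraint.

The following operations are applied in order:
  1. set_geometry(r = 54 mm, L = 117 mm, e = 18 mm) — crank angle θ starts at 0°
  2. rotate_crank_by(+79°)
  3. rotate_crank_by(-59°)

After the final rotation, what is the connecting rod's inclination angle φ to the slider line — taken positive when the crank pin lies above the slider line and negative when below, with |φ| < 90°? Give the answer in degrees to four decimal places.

set_geometry: r = 54 mm, L = 117 mm, e = 18 mm; θ ← 0°
rotate_crank_by(+79°): θ ← 0° +79° = 79°
rotate_crank_by(-59°): θ ← 79° -59° = 20°
crank pin P = (r cos θ, r sin θ) = (50.743402, 18.469088)
h = r sin θ − e = 18.469088 − 18 = 0.469088
sin φ = h / L = 0.469088 / 117 = 0.00400930
φ = arcsin(0.00400930) = 0.229716°

0.2297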